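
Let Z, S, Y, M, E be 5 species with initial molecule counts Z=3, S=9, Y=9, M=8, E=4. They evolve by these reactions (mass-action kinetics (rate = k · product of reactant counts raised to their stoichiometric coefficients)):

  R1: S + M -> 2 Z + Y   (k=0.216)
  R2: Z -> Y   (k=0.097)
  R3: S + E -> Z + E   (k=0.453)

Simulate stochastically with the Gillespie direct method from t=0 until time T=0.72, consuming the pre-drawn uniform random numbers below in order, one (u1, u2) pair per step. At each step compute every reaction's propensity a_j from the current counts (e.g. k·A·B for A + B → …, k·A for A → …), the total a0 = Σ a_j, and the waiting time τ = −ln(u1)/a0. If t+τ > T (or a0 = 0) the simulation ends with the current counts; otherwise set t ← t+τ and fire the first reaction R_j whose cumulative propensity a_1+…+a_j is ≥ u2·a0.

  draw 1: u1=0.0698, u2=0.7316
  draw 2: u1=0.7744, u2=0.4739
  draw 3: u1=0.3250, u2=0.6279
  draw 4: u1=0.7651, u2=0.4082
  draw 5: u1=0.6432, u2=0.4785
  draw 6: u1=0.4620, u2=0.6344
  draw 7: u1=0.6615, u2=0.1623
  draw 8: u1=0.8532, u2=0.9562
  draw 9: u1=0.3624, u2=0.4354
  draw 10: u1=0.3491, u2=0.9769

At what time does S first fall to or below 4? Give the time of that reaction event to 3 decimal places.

Threshold first reached at t = 0.179

t=0.000: Z=3 S=9 Y=9 M=8 E=4
Draw 1: a1=15.552, a2=0.291, a3=16.308, a0=32.151; τ=−ln(0.0698)/32.151=0.083 → t=0.083; u2·a0=0.7316·32.151=23.522; a1+a2=15.843 < 23.522 ≤ a1+…+a3=32.151 → R3 fires; Z=4 S=8 Y=9 M=8 E=4
Draw 2: a1=13.824, a2=0.388, a3=14.496, a0=28.708; τ=−ln(0.7744)/28.708=0.009 → t=0.092; u2·a0=0.4739·28.708=13.605 ≤ a1=13.824 → R1 fires; Z=6 S=7 Y=10 M=7 E=4
Draw 3: a1=10.584, a2=0.582, a3=12.684, a0=23.850; τ=−ln(0.3250)/23.850=0.047 → t=0.139; u2·a0=0.6279·23.850=14.975; a1+a2=11.166 < 14.975 ≤ a1+…+a3=23.850 → R3 fires; Z=7 S=6 Y=10 M=7 E=4
Draw 4: a1=9.072, a2=0.679, a3=10.872, a0=20.623; τ=−ln(0.7651)/20.623=0.013 → t=0.152; u2·a0=0.4082·20.623=8.418 ≤ a1=9.072 → R1 fires; Z=9 S=5 Y=11 M=6 E=4
Draw 5: a1=6.480, a2=0.873, a3=9.060, a0=16.413; τ=−ln(0.6432)/16.413=0.027 → t=0.179; u2·a0=0.4785·16.413=7.854; a1+a2=7.353 < 7.854 ≤ a1+…+a3=16.413 → R3 fires; Z=10 S=4 Y=11 M=6 E=4
Draw 6: a1=5.184, a2=0.970, a3=7.248, a0=13.402; τ=−ln(0.4620)/13.402=0.058 → t=0.236; u2·a0=0.6344·13.402=8.502; a1+a2=6.154 < 8.502 ≤ a1+…+a3=13.402 → R3 fires; Z=11 S=3 Y=11 M=6 E=4
Draw 7: a1=3.888, a2=1.067, a3=5.436, a0=10.391; τ=−ln(0.6615)/10.391=0.040 → t=0.276; u2·a0=0.1623·10.391=1.686 ≤ a1=3.888 → R1 fires; Z=13 S=2 Y=12 M=5 E=4
Draw 8: a1=2.160, a2=1.261, a3=3.624, a0=7.045; τ=−ln(0.8532)/7.045=0.023 → t=0.299; u2·a0=0.9562·7.045=6.736; a1+a2=3.421 < 6.736 ≤ a1+…+a3=7.045 → R3 fires; Z=14 S=1 Y=12 M=5 E=4
Draw 9: a1=1.080, a2=1.358, a3=1.812, a0=4.250; τ=−ln(0.3624)/4.250=0.239 → t=0.537; u2·a0=0.4354·4.250=1.850; a1=1.080 < 1.850 ≤ a1+a2=2.438 → R2 fires; Z=13 S=1 Y=13 M=5 E=4
Draw 10: a1=1.080, a2=1.261, a3=1.812, a0=4.153; τ=−ln(0.3491)/4.153=0.253 → t=0.791 > T=0.72: stop.
S first becomes ≤ 4 when it reaches 4 at the event at t=0.179.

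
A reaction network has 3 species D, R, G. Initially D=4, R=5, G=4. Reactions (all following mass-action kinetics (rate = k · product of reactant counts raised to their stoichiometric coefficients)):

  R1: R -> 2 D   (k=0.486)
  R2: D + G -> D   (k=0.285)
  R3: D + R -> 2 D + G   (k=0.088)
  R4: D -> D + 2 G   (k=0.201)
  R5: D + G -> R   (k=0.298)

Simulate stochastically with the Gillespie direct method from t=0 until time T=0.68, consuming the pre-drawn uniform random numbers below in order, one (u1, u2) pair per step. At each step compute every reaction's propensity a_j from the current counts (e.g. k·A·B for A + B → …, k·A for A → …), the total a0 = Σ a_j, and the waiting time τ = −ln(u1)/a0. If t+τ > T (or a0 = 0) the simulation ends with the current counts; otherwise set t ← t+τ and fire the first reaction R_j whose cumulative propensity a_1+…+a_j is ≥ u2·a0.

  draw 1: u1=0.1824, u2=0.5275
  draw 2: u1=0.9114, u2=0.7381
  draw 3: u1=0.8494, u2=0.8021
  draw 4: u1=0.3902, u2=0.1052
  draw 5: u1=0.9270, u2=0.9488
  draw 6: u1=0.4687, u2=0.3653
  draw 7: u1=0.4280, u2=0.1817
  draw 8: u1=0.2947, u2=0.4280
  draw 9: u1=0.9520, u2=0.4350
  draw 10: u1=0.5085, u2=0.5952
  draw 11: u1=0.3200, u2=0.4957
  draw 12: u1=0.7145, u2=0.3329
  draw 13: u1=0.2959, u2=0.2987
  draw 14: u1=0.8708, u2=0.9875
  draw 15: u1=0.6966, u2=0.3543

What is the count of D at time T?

D at T = 8

t=0.000: D=4 R=5 G=4
Draw 1: a1=2.430, a2=4.560, a3=1.760, a4=0.804, a5=4.768, a0=14.322; τ=−ln(0.1824)/14.322=0.119 → t=0.119; u2·a0=0.5275·14.322=7.555; a1+a2=6.990 < 7.555 ≤ a1+…+a3=8.750 → R3 fires; D=5 R=4 G=5
Draw 2: a1=1.944, a2=7.125, a3=1.760, a4=1.005, a5=7.450, a0=19.284; τ=−ln(0.9114)/19.284=0.005 → t=0.124; u2·a0=0.7381·19.284=14.234; a1+…+a4=11.834 < 14.234 ≤ a1+…+a5=19.284 → R5 fires; D=4 R=5 G=4
Draw 3: a1=2.430, a2=4.560, a3=1.760, a4=0.804, a5=4.768, a0=14.322; τ=−ln(0.8494)/14.322=0.011 → t=0.135; u2·a0=0.8021·14.322=11.488; a1+…+a4=9.554 < 11.488 ≤ a1+…+a5=14.322 → R5 fires; D=3 R=6 G=3
Draw 4: a1=2.916, a2=2.565, a3=1.584, a4=0.603, a5=2.682, a0=10.350; τ=−ln(0.3902)/10.350=0.091 → t=0.226; u2·a0=0.1052·10.350=1.089 ≤ a1=2.916 → R1 fires; D=5 R=5 G=3
Draw 5: a1=2.430, a2=4.275, a3=2.200, a4=1.005, a5=4.470, a0=14.380; τ=−ln(0.9270)/14.380=0.005 → t=0.231; u2·a0=0.9488·14.380=13.644; a1+…+a4=9.910 < 13.644 ≤ a1+…+a5=14.380 → R5 fires; D=4 R=6 G=2
Draw 6: a1=2.916, a2=2.280, a3=2.112, a4=0.804, a5=2.384, a0=10.496; τ=−ln(0.4687)/10.496=0.072 → t=0.303; u2·a0=0.3653·10.496=3.834; a1=2.916 < 3.834 ≤ a1+a2=5.196 → R2 fires; D=4 R=6 G=1
Draw 7: a1=2.916, a2=1.140, a3=2.112, a4=0.804, a5=1.192, a0=8.164; τ=−ln(0.4280)/8.164=0.104 → t=0.407; u2·a0=0.1817·8.164=1.483 ≤ a1=2.916 → R1 fires; D=6 R=5 G=1
Draw 8: a1=2.430, a2=1.710, a3=2.640, a4=1.206, a5=1.788, a0=9.774; τ=−ln(0.2947)/9.774=0.125 → t=0.532; u2·a0=0.4280·9.774=4.183; a1+a2=4.140 < 4.183 ≤ a1+…+a3=6.780 → R3 fires; D=7 R=4 G=2
Draw 9: a1=1.944, a2=3.990, a3=2.464, a4=1.407, a5=4.172, a0=13.977; τ=−ln(0.9520)/13.977=0.004 → t=0.536; u2·a0=0.4350·13.977=6.080; a1+a2=5.934 < 6.080 ≤ a1+…+a3=8.398 → R3 fires; D=8 R=3 G=3
Draw 10: a1=1.458, a2=6.840, a3=2.112, a4=1.608, a5=7.152, a0=19.170; τ=−ln(0.5085)/19.170=0.035 → t=0.571; u2·a0=0.5952·19.170=11.410; a1+…+a3=10.410 < 11.410 ≤ a1+…+a4=12.018 → R4 fires; D=8 R=3 G=5
Draw 11: a1=1.458, a2=11.400, a3=2.112, a4=1.608, a5=11.920, a0=28.498; τ=−ln(0.3200)/28.498=0.040 → t=0.611; u2·a0=0.4957·28.498=14.126; a1+a2=12.858 < 14.126 ≤ a1+…+a3=14.970 → R3 fires; D=9 R=2 G=6
Draw 12: a1=0.972, a2=15.390, a3=1.584, a4=1.809, a5=16.092, a0=35.847; τ=−ln(0.7145)/35.847=0.009 → t=0.621; u2·a0=0.3329·35.847=11.933; a1=0.972 < 11.933 ≤ a1+a2=16.362 → R2 fires; D=9 R=2 G=5
Draw 13: a1=0.972, a2=12.825, a3=1.584, a4=1.809, a5=13.410, a0=30.600; τ=−ln(0.2959)/30.600=0.040 → t=0.660; u2·a0=0.2987·30.600=9.140; a1=0.972 < 9.140 ≤ a1+a2=13.797 → R2 fires; D=9 R=2 G=4
Draw 14: a1=0.972, a2=10.260, a3=1.584, a4=1.809, a5=10.728, a0=25.353; τ=−ln(0.8708)/25.353=0.005 → t=0.666; u2·a0=0.9875·25.353=25.036; a1+…+a4=14.625 < 25.036 ≤ a1+…+a5=25.353 → R5 fires; D=8 R=3 G=3
Draw 15: a1=1.458, a2=6.840, a3=2.112, a4=1.608, a5=7.152, a0=19.170; τ=−ln(0.6966)/19.170=0.019 → t=0.685 > T=0.68: stop.
Read off D at T=0.68: 8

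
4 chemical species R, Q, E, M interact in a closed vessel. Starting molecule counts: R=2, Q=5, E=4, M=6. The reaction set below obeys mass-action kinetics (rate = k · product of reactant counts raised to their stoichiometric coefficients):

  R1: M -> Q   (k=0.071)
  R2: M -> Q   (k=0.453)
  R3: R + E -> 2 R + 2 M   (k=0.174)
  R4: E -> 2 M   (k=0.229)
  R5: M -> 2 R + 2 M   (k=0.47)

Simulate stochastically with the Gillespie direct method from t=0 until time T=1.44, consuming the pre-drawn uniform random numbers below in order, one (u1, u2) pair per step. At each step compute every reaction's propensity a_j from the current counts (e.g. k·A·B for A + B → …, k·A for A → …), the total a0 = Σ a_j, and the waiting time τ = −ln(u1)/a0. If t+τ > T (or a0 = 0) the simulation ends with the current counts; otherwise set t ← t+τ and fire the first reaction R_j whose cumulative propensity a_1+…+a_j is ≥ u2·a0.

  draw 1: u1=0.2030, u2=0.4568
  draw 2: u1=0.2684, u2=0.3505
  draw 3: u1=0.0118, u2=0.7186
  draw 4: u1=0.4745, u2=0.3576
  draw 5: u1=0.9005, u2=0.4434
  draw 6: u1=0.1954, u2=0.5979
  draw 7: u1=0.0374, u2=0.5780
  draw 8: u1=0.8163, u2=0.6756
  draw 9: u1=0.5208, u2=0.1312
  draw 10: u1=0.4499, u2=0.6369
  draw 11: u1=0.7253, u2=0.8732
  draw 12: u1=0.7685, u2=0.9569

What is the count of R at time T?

R at T = 14

t=0.000: R=2 Q=5 E=4 M=6
Draw 1: a1=0.426, a2=2.718, a3=1.392, a4=0.916, a5=2.820, a0=8.272; τ=−ln(0.2030)/8.272=0.193 → t=0.193; u2·a0=0.4568·8.272=3.779; a1+a2=3.144 < 3.779 ≤ a1+…+a3=4.536 → R3 fires; R=3 Q=5 E=3 M=8
Draw 2: a1=0.568, a2=3.624, a3=1.566, a4=0.687, a5=3.760, a0=10.205; τ=−ln(0.2684)/10.205=0.129 → t=0.322; u2·a0=0.3505·10.205=3.577; a1=0.568 < 3.577 ≤ a1+a2=4.192 → R2 fires; R=3 Q=6 E=3 M=7
Draw 3: a1=0.497, a2=3.171, a3=1.566, a4=0.687, a5=3.290, a0=9.211; τ=−ln(0.0118)/9.211=0.482 → t=0.804; u2·a0=0.7186·9.211=6.619; a1+…+a4=5.921 < 6.619 ≤ a1+…+a5=9.211 → R5 fires; R=5 Q=6 E=3 M=8
Draw 4: a1=0.568, a2=3.624, a3=2.610, a4=0.687, a5=3.760, a0=11.249; τ=−ln(0.4745)/11.249=0.066 → t=0.870; u2·a0=0.3576·11.249=4.023; a1=0.568 < 4.023 ≤ a1+a2=4.192 → R2 fires; R=5 Q=7 E=3 M=7
Draw 5: a1=0.497, a2=3.171, a3=2.610, a4=0.687, a5=3.290, a0=10.255; τ=−ln(0.9005)/10.255=0.010 → t=0.880; u2·a0=0.4434·10.255=4.547; a1+a2=3.668 < 4.547 ≤ a1+…+a3=6.278 → R3 fires; R=6 Q=7 E=2 M=9
Draw 6: a1=0.639, a2=4.077, a3=2.088, a4=0.458, a5=4.230, a0=11.492; τ=−ln(0.1954)/11.492=0.142 → t=1.022; u2·a0=0.5979·11.492=6.871; a1+…+a3=6.804 < 6.871 ≤ a1+…+a4=7.262 → R4 fires; R=6 Q=7 E=1 M=11
Draw 7: a1=0.781, a2=4.983, a3=1.044, a4=0.229, a5=5.170, a0=12.207; τ=−ln(0.0374)/12.207=0.269 → t=1.291; u2·a0=0.5780·12.207=7.056; a1+…+a4=7.037 < 7.056 ≤ a1+…+a5=12.207 → R5 fires; R=8 Q=7 E=1 M=12
Draw 8: a1=0.852, a2=5.436, a3=1.392, a4=0.229, a5=5.640, a0=13.549; τ=−ln(0.8163)/13.549=0.015 → t=1.306; u2·a0=0.6756·13.549=9.154; a1+…+a4=7.909 < 9.154 ≤ a1+…+a5=13.549 → R5 fires; R=10 Q=7 E=1 M=13
Draw 9: a1=0.923, a2=5.889, a3=1.740, a4=0.229, a5=6.110, a0=14.891; τ=−ln(0.5208)/14.891=0.044 → t=1.350; u2·a0=0.1312·14.891=1.954; a1=0.923 < 1.954 ≤ a1+a2=6.812 → R2 fires; R=10 Q=8 E=1 M=12
Draw 10: a1=0.852, a2=5.436, a3=1.740, a4=0.229, a5=5.640, a0=13.897; τ=−ln(0.4499)/13.897=0.057 → t=1.408; u2·a0=0.6369·13.897=8.851; a1+…+a4=8.257 < 8.851 ≤ a1+…+a5=13.897 → R5 fires; R=12 Q=8 E=1 M=13
Draw 11: a1=0.923, a2=5.889, a3=2.088, a4=0.229, a5=6.110, a0=15.239; τ=−ln(0.7253)/15.239=0.021 → t=1.429; u2·a0=0.8732·15.239=13.307; a1+…+a4=9.129 < 13.307 ≤ a1+…+a5=15.239 → R5 fires; R=14 Q=8 E=1 M=14
Draw 12: a1=0.994, a2=6.342, a3=2.436, a4=0.229, a5=6.580, a0=16.581; τ=−ln(0.7685)/16.581=0.016 → t=1.445 > T=1.44: stop.
Read off R at T=1.44: 14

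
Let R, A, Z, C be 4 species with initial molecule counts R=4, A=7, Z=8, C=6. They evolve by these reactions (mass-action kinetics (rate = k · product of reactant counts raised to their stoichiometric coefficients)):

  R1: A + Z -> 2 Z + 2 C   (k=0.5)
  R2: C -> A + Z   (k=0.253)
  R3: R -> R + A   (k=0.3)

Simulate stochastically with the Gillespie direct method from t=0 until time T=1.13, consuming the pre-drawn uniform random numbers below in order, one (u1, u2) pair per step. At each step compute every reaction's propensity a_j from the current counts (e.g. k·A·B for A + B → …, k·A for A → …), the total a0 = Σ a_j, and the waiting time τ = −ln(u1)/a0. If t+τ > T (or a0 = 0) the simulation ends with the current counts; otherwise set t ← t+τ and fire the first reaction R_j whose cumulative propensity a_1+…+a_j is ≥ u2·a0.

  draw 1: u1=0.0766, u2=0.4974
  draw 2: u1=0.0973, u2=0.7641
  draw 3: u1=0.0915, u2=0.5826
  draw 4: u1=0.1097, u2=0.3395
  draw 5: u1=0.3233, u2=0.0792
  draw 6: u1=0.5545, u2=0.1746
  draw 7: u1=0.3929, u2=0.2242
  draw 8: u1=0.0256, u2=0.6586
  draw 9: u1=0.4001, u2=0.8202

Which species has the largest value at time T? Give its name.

Dominant species at T: C

t=0.000: R=4 A=7 Z=8 C=6
Draw 1: a1=28.000, a2=1.518, a3=1.200, a0=30.718; τ=−ln(0.0766)/30.718=0.084 → t=0.084; u2·a0=0.4974·30.718=15.279 ≤ a1=28.000 → R1 fires; R=4 A=6 Z=9 C=8
Draw 2: a1=27.000, a2=2.024, a3=1.200, a0=30.224; τ=−ln(0.0973)/30.224=0.077 → t=0.161; u2·a0=0.7641·30.224=23.094 ≤ a1=27.000 → R1 fires; R=4 A=5 Z=10 C=10
Draw 3: a1=25.000, a2=2.530, a3=1.200, a0=28.730; τ=−ln(0.0915)/28.730=0.083 → t=0.244; u2·a0=0.5826·28.730=16.738 ≤ a1=25.000 → R1 fires; R=4 A=4 Z=11 C=12
Draw 4: a1=22.000, a2=3.036, a3=1.200, a0=26.236; τ=−ln(0.1097)/26.236=0.084 → t=0.328; u2·a0=0.3395·26.236=8.907 ≤ a1=22.000 → R1 fires; R=4 A=3 Z=12 C=14
Draw 5: a1=18.000, a2=3.542, a3=1.200, a0=22.742; τ=−ln(0.3233)/22.742=0.050 → t=0.378; u2·a0=0.0792·22.742=1.801 ≤ a1=18.000 → R1 fires; R=4 A=2 Z=13 C=16
Draw 6: a1=13.000, a2=4.048, a3=1.200, a0=18.248; τ=−ln(0.5545)/18.248=0.032 → t=0.410; u2·a0=0.1746·18.248=3.186 ≤ a1=13.000 → R1 fires; R=4 A=1 Z=14 C=18
Draw 7: a1=7.000, a2=4.554, a3=1.200, a0=12.754; τ=−ln(0.3929)/12.754=0.073 → t=0.483; u2·a0=0.2242·12.754=2.859 ≤ a1=7.000 → R1 fires; R=4 A=0 Z=15 C=20
Draw 8: a1=0.000, a2=5.060, a3=1.200, a0=6.260; τ=−ln(0.0256)/6.260=0.585 → t=1.069; u2·a0=0.6586·6.260=4.123; a1=0.000 < 4.123 ≤ a1+a2=5.060 → R2 fires; R=4 A=1 Z=16 C=19
Draw 9: a1=8.000, a2=4.807, a3=1.200, a0=14.007; τ=−ln(0.4001)/14.007=0.065 → t=1.134 > T=1.13: stop.
At T=1.13: R=4 A=1 Z=16 C=19; the largest is C.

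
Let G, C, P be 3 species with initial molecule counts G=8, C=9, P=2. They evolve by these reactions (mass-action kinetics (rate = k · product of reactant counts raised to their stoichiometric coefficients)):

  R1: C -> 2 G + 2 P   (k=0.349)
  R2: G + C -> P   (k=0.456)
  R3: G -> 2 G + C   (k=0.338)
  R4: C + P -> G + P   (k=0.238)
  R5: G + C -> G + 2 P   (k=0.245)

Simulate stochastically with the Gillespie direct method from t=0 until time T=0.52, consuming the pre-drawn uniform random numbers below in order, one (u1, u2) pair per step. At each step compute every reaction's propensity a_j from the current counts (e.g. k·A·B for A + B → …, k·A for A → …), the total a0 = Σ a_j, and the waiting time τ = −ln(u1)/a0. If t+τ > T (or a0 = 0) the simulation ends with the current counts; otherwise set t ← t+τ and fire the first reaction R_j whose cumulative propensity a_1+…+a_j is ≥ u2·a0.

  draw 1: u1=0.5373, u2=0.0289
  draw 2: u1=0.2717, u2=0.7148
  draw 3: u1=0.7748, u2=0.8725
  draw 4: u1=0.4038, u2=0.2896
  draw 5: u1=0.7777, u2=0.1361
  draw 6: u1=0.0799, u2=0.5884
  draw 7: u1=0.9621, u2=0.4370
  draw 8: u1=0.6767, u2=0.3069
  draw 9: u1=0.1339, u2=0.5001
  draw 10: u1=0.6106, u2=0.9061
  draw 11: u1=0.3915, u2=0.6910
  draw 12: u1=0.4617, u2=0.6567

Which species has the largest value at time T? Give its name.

t=0.000: G=8 C=9 P=2
Draw 1: a1=3.141, a2=32.832, a3=2.704, a4=4.284, a5=17.640, a0=60.601; τ=−ln(0.5373)/60.601=0.010 → t=0.010; u2·a0=0.0289·60.601=1.751 ≤ a1=3.141 → R1 fires; G=10 C=8 P=4
Draw 2: a1=2.792, a2=36.480, a3=3.380, a4=7.616, a5=19.600, a0=69.868; τ=−ln(0.2717)/69.868=0.019 → t=0.029; u2·a0=0.7148·69.868=49.942; a1+…+a3=42.652 < 49.942 ≤ a1+…+a4=50.268 → R4 fires; G=11 C=7 P=4
Draw 3: a1=2.443, a2=35.112, a3=3.718, a4=6.664, a5=18.865, a0=66.802; τ=−ln(0.7748)/66.802=0.004 → t=0.033; u2·a0=0.8725·66.802=58.285; a1+…+a4=47.937 < 58.285 ≤ a1+…+a5=66.802 → R5 fires; G=11 C=6 P=6
Draw 4: a1=2.094, a2=30.096, a3=3.718, a4=8.568, a5=16.170, a0=60.646; τ=−ln(0.4038)/60.646=0.015 → t=0.048; u2·a0=0.2896·60.646=17.563; a1=2.094 < 17.563 ≤ a1+a2=32.190 → R2 fires; G=10 C=5 P=7
Draw 5: a1=1.745, a2=22.800, a3=3.380, a4=8.330, a5=12.250, a0=48.505; τ=−ln(0.7777)/48.505=0.005 → t=0.053; u2·a0=0.1361·48.505=6.602; a1=1.745 < 6.602 ≤ a1+a2=24.545 → R2 fires; G=9 C=4 P=8
Draw 6: a1=1.396, a2=16.416, a3=3.042, a4=7.616, a5=8.820, a0=37.290; τ=−ln(0.0799)/37.290=0.068 → t=0.121; u2·a0=0.5884·37.290=21.941; a1+…+a3=20.854 < 21.941 ≤ a1+…+a4=28.470 → R4 fires; G=10 C=3 P=8
Draw 7: a1=1.047, a2=13.680, a3=3.380, a4=5.712, a5=7.350, a0=31.169; τ=−ln(0.9621)/31.169=0.001 → t=0.122; u2·a0=0.4370·31.169=13.621; a1=1.047 < 13.621 ≤ a1+a2=14.727 → R2 fires; G=9 C=2 P=9
Draw 8: a1=0.698, a2=8.208, a3=3.042, a4=4.284, a5=4.410, a0=20.642; τ=−ln(0.6767)/20.642=0.019 → t=0.141; u2·a0=0.3069·20.642=6.335; a1=0.698 < 6.335 ≤ a1+a2=8.906 → R2 fires; G=8 C=1 P=10
Draw 9: a1=0.349, a2=3.648, a3=2.704, a4=2.380, a5=1.960, a0=11.041; τ=−ln(0.1339)/11.041=0.182 → t=0.323; u2·a0=0.5001·11.041=5.522; a1+a2=3.997 < 5.522 ≤ a1+…+a3=6.701 → R3 fires; G=9 C=2 P=10
Draw 10: a1=0.698, a2=8.208, a3=3.042, a4=4.760, a5=4.410, a0=21.118; τ=−ln(0.6106)/21.118=0.023 → t=0.346; u2·a0=0.9061·21.118=19.135; a1+…+a4=16.708 < 19.135 ≤ a1+…+a5=21.118 → R5 fires; G=9 C=1 P=12
Draw 11: a1=0.349, a2=4.104, a3=3.042, a4=2.856, a5=2.205, a0=12.556; τ=−ln(0.3915)/12.556=0.075 → t=0.421; u2·a0=0.6910·12.556=8.676; a1+…+a3=7.495 < 8.676 ≤ a1+…+a4=10.351 → R4 fires; G=10 C=0 P=12
Draw 12: a1=0.000, a2=0.000, a3=3.380, a4=0.000, a5=0.000, a0=3.380; τ=−ln(0.4617)/3.380=0.229 → t=0.650 > T=0.52: stop.
At T=0.52: G=10 C=0 P=12; the largest is P.

Dominant species at T: P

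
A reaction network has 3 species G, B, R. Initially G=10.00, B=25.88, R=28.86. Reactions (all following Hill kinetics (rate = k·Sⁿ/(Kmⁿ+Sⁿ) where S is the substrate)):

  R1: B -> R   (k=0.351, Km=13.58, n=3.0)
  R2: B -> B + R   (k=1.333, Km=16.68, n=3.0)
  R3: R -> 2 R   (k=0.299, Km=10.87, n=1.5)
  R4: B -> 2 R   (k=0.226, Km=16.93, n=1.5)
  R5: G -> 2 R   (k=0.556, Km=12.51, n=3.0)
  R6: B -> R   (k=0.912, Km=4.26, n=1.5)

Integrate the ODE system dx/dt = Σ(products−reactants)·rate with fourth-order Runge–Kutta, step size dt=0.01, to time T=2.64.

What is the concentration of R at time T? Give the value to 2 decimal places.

R at T = 36.89

RK4 with dt=0.01: 264 steps to T=2.64. Trajectory (selected grid times):
t=0.00: G=10.00 B=25.88 R=28.86
t=0.29: G=9.95 B=25.50 R=29.76
t=0.59: G=9.89 B=25.11 R=30.69
t=0.88: G=9.84 B=24.73 R=31.59
t=1.17: G=9.78 B=24.36 R=32.48
t=1.47: G=9.73 B=23.97 R=33.39
t=1.76: G=9.68 B=23.60 R=34.27
t=2.05: G=9.63 B=23.23 R=35.14
t=2.35: G=9.58 B=22.84 R=36.03
t=2.64: G=9.53 B=22.48 R=36.89
Read off R at T=2.64: 36.89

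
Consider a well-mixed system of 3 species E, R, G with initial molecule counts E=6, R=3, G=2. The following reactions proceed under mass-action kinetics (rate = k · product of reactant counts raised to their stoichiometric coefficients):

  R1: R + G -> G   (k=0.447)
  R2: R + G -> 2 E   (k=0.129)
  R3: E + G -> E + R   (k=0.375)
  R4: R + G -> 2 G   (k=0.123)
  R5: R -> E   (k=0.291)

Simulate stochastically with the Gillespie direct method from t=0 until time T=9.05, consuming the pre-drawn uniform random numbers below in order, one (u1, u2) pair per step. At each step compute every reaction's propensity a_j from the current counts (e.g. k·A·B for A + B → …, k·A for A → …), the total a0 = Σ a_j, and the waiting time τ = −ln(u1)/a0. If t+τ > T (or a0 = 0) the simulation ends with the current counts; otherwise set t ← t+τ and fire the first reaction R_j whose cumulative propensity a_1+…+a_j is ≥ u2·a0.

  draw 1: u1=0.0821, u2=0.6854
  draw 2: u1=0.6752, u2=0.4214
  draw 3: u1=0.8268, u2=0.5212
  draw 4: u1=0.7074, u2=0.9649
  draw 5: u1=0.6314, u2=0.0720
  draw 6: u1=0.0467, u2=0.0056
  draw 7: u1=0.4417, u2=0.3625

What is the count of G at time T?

G at T = 0

t=0.000: E=6 R=3 G=2
Draw 1: a1=2.682, a2=0.774, a3=4.500, a4=0.738, a5=0.873, a0=9.567; τ=−ln(0.0821)/9.567=0.261 → t=0.261; u2·a0=0.6854·9.567=6.557; a1+a2=3.456 < 6.557 ≤ a1+…+a3=7.956 → R3 fires; E=6 R=4 G=1
Draw 2: a1=1.788, a2=0.516, a3=2.250, a4=0.492, a5=1.164, a0=6.210; τ=−ln(0.6752)/6.210=0.063 → t=0.325; u2·a0=0.4214·6.210=2.617; a1+a2=2.304 < 2.617 ≤ a1+…+a3=4.554 → R3 fires; E=6 R=5 G=0
Draw 3: a1=0.000, a2=0.000, a3=0.000, a4=0.000, a5=1.455, a0=1.455; τ=−ln(0.8268)/1.455=0.131 → t=0.455; u2·a0=0.5212·1.455=0.758; a1+…+a4=0.000 < 0.758 ≤ a1+…+a5=1.455 → R5 fires; E=7 R=4 G=0
Draw 4: a1=0.000, a2=0.000, a3=0.000, a4=0.000, a5=1.164, a0=1.164; τ=−ln(0.7074)/1.164=0.297 → t=0.753; u2·a0=0.9649·1.164=1.123; a1+…+a4=0.000 < 1.123 ≤ a1+…+a5=1.164 → R5 fires; E=8 R=3 G=0
Draw 5: a1=0.000, a2=0.000, a3=0.000, a4=0.000, a5=0.873, a0=0.873; τ=−ln(0.6314)/0.873=0.527 → t=1.279; u2·a0=0.0720·0.873=0.063; a1+…+a4=0.000 < 0.063 ≤ a1+…+a5=0.873 → R5 fires; E=9 R=2 G=0
Draw 6: a1=0.000, a2=0.000, a3=0.000, a4=0.000, a5=0.582, a0=0.582; τ=−ln(0.0467)/0.582=5.265 → t=6.544; u2·a0=0.0056·0.582=0.003; a1+…+a4=0.000 < 0.003 ≤ a1+…+a5=0.582 → R5 fires; E=10 R=1 G=0
Draw 7: a1=0.000, a2=0.000, a3=0.000, a4=0.000, a5=0.291, a0=0.291; τ=−ln(0.4417)/0.291=2.808 → t=9.352 > T=9.05: stop.
Read off G at T=9.05: 0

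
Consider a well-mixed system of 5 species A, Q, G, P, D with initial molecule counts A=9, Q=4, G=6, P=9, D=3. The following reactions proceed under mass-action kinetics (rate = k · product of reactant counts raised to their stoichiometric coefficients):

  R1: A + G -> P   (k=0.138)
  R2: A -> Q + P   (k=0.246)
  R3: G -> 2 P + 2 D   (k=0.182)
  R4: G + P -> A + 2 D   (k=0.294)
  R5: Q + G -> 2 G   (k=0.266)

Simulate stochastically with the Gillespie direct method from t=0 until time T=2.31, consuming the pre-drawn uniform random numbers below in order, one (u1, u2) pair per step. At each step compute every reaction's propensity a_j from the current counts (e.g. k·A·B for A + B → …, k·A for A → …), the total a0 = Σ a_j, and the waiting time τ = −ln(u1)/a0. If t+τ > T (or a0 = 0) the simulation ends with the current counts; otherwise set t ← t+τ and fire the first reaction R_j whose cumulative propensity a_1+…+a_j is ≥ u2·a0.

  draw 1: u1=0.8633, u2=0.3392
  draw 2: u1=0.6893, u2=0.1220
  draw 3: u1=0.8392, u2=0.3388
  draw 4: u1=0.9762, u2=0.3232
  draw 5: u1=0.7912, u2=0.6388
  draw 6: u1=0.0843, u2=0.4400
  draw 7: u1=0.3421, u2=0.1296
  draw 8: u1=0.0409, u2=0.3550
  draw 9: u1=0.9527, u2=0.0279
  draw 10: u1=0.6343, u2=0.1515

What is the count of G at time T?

t=0.000: A=9 Q=4 G=6 P=9 D=3
Draw 1: a1=7.452, a2=2.214, a3=1.092, a4=15.876, a5=6.384, a0=33.018; τ=−ln(0.8633)/33.018=0.004 → t=0.004; u2·a0=0.3392·33.018=11.200; a1+…+a3=10.758 < 11.200 ≤ a1+…+a4=26.634 → R4 fires; A=10 Q=4 G=5 P=8 D=5
Draw 2: a1=6.900, a2=2.460, a3=0.910, a4=11.760, a5=5.320, a0=27.350; τ=−ln(0.6893)/27.350=0.014 → t=0.018; u2·a0=0.1220·27.350=3.337 ≤ a1=6.900 → R1 fires; A=9 Q=4 G=4 P=9 D=5
Draw 3: a1=4.968, a2=2.214, a3=0.728, a4=10.584, a5=4.256, a0=22.750; τ=−ln(0.8392)/22.750=0.008 → t=0.026; u2·a0=0.3388·22.750=7.708; a1+a2=7.182 < 7.708 ≤ a1+…+a3=7.910 → R3 fires; A=9 Q=4 G=3 P=11 D=7
Draw 4: a1=3.726, a2=2.214, a3=0.546, a4=9.702, a5=3.192, a0=19.380; τ=−ln(0.9762)/19.380=0.001 → t=0.027; u2·a0=0.3232·19.380=6.264; a1+a2=5.940 < 6.264 ≤ a1+…+a3=6.486 → R3 fires; A=9 Q=4 G=2 P=13 D=9
Draw 5: a1=2.484, a2=2.214, a3=0.364, a4=7.644, a5=2.128, a0=14.834; τ=−ln(0.7912)/14.834=0.016 → t=0.043; u2·a0=0.6388·14.834=9.476; a1+…+a3=5.062 < 9.476 ≤ a1+…+a4=12.706 → R4 fires; A=10 Q=4 G=1 P=12 D=11
Draw 6: a1=1.380, a2=2.460, a3=0.182, a4=3.528, a5=1.064, a0=8.614; τ=−ln(0.0843)/8.614=0.287 → t=0.330; u2·a0=0.4400·8.614=3.790; a1=1.380 < 3.790 ≤ a1+a2=3.840 → R2 fires; A=9 Q=5 G=1 P=13 D=11
Draw 7: a1=1.242, a2=2.214, a3=0.182, a4=3.822, a5=1.330, a0=8.790; τ=−ln(0.3421)/8.790=0.122 → t=0.452; u2·a0=0.1296·8.790=1.139 ≤ a1=1.242 → R1 fires; A=8 Q=5 G=0 P=14 D=11
Draw 8: a1=0.000, a2=1.968, a3=0.000, a4=0.000, a5=0.000, a0=1.968; τ=−ln(0.0409)/1.968=1.624 → t=2.076; u2·a0=0.3550·1.968=0.699; a1=0.000 < 0.699 ≤ a1+a2=1.968 → R2 fires; A=7 Q=6 G=0 P=15 D=11
Draw 9: a1=0.000, a2=1.722, a3=0.000, a4=0.000, a5=0.000, a0=1.722; τ=−ln(0.9527)/1.722=0.028 → t=2.104; u2·a0=0.0279·1.722=0.048; a1=0.000 < 0.048 ≤ a1+a2=1.722 → R2 fires; A=6 Q=7 G=0 P=16 D=11
Draw 10: a1=0.000, a2=1.476, a3=0.000, a4=0.000, a5=0.000, a0=1.476; τ=−ln(0.6343)/1.476=0.308 → t=2.413 > T=2.31: stop.
Read off G at T=2.31: 0

G at T = 0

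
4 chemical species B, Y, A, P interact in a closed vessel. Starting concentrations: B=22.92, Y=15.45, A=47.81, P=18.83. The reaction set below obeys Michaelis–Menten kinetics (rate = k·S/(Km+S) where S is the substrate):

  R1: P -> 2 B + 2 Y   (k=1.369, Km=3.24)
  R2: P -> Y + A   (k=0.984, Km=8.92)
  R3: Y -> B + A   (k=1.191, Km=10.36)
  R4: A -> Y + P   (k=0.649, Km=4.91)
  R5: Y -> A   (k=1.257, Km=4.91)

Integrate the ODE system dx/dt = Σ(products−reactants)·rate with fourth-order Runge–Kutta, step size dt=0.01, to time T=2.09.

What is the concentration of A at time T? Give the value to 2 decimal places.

RK4 with dt=0.01: 209 steps to T=2.09. Trajectory (selected grid times):
t=0.00: B=22.92 Y=15.45 A=47.81 P=18.83
t=0.23: B=23.62 Y=15.89 A=48.21 P=18.54
t=0.46: B=24.32 Y=16.33 A=48.62 P=18.26
t=0.70: B=25.06 Y=16.77 A=49.04 P=17.96
t=0.93: B=25.76 Y=17.20 A=49.45 P=17.68
t=1.16: B=26.46 Y=17.62 A=49.86 P=17.40
t=1.39: B=27.17 Y=18.03 A=50.28 P=17.12
t=1.63: B=27.90 Y=18.46 A=50.71 P=16.84
t=1.86: B=28.60 Y=18.87 A=51.13 P=16.56
t=2.09: B=29.31 Y=19.27 A=51.54 P=16.29
Read off A at T=2.09: 51.54

A at T = 51.54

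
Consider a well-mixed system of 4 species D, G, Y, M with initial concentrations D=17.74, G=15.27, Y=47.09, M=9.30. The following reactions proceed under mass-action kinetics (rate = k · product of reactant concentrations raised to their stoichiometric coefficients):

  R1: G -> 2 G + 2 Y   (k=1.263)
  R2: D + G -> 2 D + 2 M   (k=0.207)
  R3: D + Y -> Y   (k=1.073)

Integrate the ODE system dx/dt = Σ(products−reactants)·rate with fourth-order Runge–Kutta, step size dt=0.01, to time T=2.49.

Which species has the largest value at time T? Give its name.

RK4 with dt=0.01: 249 steps to T=2.49. Trajectory (selected grid times):
t=0.00: D=17.74 G=15.27 Y=47.09 M=9.30
t=0.28: D=0.00 G=20.15 Y=59.15 M=11.60
t=0.55: D=0.00 G=28.34 Y=75.53 M=11.60
t=0.83: D=0.00 G=40.37 Y=99.58 M=11.60
t=1.11: D=0.00 G=57.49 Y=133.84 M=11.60
t=1.38: D=0.00 G=80.86 Y=180.56 M=11.60
t=1.66: D=0.00 G=115.16 Y=249.17 M=11.60
t=1.94: D=0.00 G=164.02 Y=346.88 M=11.60
t=2.21: D=0.00 G=230.67 Y=480.19 M=11.60
t=2.49: D=0.00 G=328.53 Y=675.91 M=11.60
At T=2.49: D=0.00 G=328.53 Y=675.91 M=11.60; the largest is Y.

Dominant species at T: Y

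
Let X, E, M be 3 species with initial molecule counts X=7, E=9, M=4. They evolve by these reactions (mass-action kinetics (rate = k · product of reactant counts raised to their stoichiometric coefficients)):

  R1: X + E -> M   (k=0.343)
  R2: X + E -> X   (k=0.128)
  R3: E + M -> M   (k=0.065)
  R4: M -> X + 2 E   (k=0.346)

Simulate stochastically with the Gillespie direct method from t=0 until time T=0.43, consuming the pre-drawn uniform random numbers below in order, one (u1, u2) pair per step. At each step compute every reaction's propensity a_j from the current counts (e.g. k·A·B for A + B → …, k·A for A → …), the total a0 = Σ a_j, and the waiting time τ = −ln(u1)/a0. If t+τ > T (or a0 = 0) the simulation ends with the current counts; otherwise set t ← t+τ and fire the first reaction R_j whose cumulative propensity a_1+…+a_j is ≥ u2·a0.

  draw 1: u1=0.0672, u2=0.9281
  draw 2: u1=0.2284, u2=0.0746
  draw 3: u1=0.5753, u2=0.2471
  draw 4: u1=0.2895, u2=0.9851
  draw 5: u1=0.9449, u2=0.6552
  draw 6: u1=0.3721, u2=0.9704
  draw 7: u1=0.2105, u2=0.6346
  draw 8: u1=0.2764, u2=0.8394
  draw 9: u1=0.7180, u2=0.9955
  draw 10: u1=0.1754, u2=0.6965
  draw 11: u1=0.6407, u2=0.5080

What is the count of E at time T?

t=0.000: X=7 E=9 M=4
Draw 1: a1=21.609, a2=8.064, a3=2.340, a4=1.384, a0=33.397; τ=−ln(0.0672)/33.397=0.081 → t=0.081; u2·a0=0.9281·33.397=30.996; a1+a2=29.673 < 30.996 ≤ a1+…+a3=32.013 → R3 fires; X=7 E=8 M=4
Draw 2: a1=19.208, a2=7.168, a3=2.080, a4=1.384, a0=29.840; τ=−ln(0.2284)/29.840=0.049 → t=0.130; u2·a0=0.0746·29.840=2.226 ≤ a1=19.208 → R1 fires; X=6 E=7 M=5
Draw 3: a1=14.406, a2=5.376, a3=2.275, a4=1.730, a0=23.787; τ=−ln(0.5753)/23.787=0.023 → t=0.154; u2·a0=0.2471·23.787=5.878 ≤ a1=14.406 → R1 fires; X=5 E=6 M=6
Draw 4: a1=10.290, a2=3.840, a3=2.340, a4=2.076, a0=18.546; τ=−ln(0.2895)/18.546=0.067 → t=0.220; u2·a0=0.9851·18.546=18.270; a1+…+a3=16.470 < 18.270 ≤ a1+…+a4=18.546 → R4 fires; X=6 E=8 M=5
Draw 5: a1=16.464, a2=6.144, a3=2.600, a4=1.730, a0=26.938; τ=−ln(0.9449)/26.938=0.002 → t=0.223; u2·a0=0.6552·26.938=17.650; a1=16.464 < 17.650 ≤ a1+a2=22.608 → R2 fires; X=6 E=7 M=5
Draw 6: a1=14.406, a2=5.376, a3=2.275, a4=1.730, a0=23.787; τ=−ln(0.3721)/23.787=0.042 → t=0.264; u2·a0=0.9704·23.787=23.083; a1+…+a3=22.057 < 23.083 ≤ a1+…+a4=23.787 → R4 fires; X=7 E=9 M=4
Draw 7: a1=21.609, a2=8.064, a3=2.340, a4=1.384, a0=33.397; τ=−ln(0.2105)/33.397=0.047 → t=0.311; u2·a0=0.6346·33.397=21.194 ≤ a1=21.609 → R1 fires; X=6 E=8 M=5
Draw 8: a1=16.464, a2=6.144, a3=2.600, a4=1.730, a0=26.938; τ=−ln(0.2764)/26.938=0.048 → t=0.358; u2·a0=0.8394·26.938=22.612; a1+a2=22.608 < 22.612 ≤ a1+…+a3=25.208 → R3 fires; X=6 E=7 M=5
Draw 9: a1=14.406, a2=5.376, a3=2.275, a4=1.730, a0=23.787; τ=−ln(0.7180)/23.787=0.014 → t=0.372; u2·a0=0.9955·23.787=23.680; a1+…+a3=22.057 < 23.680 ≤ a1+…+a4=23.787 → R4 fires; X=7 E=9 M=4
Draw 10: a1=21.609, a2=8.064, a3=2.340, a4=1.384, a0=33.397; τ=−ln(0.1754)/33.397=0.052 → t=0.425; u2·a0=0.6965·33.397=23.261; a1=21.609 < 23.261 ≤ a1+a2=29.673 → R2 fires; X=7 E=8 M=4
Draw 11: a1=19.208, a2=7.168, a3=2.080, a4=1.384, a0=29.840; τ=−ln(0.6407)/29.840=0.015 → t=0.439 > T=0.43: stop.
Read off E at T=0.43: 8

E at T = 8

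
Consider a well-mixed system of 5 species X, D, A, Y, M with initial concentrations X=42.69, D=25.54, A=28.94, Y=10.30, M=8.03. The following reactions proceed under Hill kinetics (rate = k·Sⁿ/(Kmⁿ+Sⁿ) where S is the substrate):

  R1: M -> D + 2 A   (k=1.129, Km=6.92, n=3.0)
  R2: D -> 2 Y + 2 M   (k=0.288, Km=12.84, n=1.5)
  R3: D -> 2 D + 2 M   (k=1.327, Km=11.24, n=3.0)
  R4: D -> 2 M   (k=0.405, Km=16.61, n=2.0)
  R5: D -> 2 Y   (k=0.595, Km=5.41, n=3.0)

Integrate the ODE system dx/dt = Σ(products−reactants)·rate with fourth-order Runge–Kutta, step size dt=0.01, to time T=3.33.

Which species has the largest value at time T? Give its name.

Dominant species at T: X

RK4 with dt=0.01: 333 steps to T=3.33. Trajectory (selected grid times):
t=0.00: X=42.69 D=25.54 A=28.94 Y=10.30 M=8.03
t=0.37: X=42.69 D=25.86 A=29.48 Y=10.89 M=9.03
t=0.74: X=42.69 D=26.21 A=30.09 Y=11.49 M=10.01
t=1.11: X=42.69 D=26.59 A=30.74 Y=12.08 M=10.97
t=1.48: X=42.69 D=26.98 A=31.42 Y=12.68 M=11.92
t=1.85: X=42.69 D=27.39 A=32.13 Y=13.28 M=12.86
t=2.22: X=42.69 D=27.81 A=32.86 Y=13.88 M=13.80
t=2.59: X=42.69 D=28.23 A=33.61 Y=14.48 M=14.73
t=2.96: X=42.69 D=28.66 A=34.38 Y=15.08 M=15.66
t=3.33: X=42.69 D=29.10 A=35.15 Y=15.68 M=16.59
At T=3.33: X=42.69 D=29.10 A=35.15 Y=15.68 M=16.59; the largest is X.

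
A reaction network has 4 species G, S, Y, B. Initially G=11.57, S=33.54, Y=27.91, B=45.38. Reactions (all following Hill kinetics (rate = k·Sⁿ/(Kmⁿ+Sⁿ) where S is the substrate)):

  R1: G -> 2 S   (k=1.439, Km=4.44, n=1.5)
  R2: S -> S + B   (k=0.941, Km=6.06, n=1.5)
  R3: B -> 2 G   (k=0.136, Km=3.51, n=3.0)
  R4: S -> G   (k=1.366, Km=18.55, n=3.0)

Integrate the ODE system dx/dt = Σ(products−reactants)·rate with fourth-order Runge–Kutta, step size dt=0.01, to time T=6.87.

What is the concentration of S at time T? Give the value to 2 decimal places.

RK4 with dt=0.01: 687 steps to T=6.87. Trajectory (selected grid times):
t=0.00: G=11.57 S=33.54 Y=27.91 B=45.38
t=0.76: G=11.78 S=34.42 Y=27.91 B=45.94
t=1.53: G=12.00 S=35.31 Y=27.91 B=46.51
t=2.29: G=12.23 S=36.19 Y=27.91 B=47.08
t=3.05: G=12.45 S=37.07 Y=27.91 B=47.64
t=3.82: G=12.69 S=37.96 Y=27.91 B=48.22
t=4.58: G=12.92 S=38.85 Y=27.91 B=48.79
t=5.34: G=13.15 S=39.73 Y=27.91 B=49.36
t=6.11: G=13.39 S=40.63 Y=27.91 B=49.94
t=6.87: G=13.63 S=41.52 Y=27.91 B=50.51
Read off S at T=6.87: 41.52

S at T = 41.52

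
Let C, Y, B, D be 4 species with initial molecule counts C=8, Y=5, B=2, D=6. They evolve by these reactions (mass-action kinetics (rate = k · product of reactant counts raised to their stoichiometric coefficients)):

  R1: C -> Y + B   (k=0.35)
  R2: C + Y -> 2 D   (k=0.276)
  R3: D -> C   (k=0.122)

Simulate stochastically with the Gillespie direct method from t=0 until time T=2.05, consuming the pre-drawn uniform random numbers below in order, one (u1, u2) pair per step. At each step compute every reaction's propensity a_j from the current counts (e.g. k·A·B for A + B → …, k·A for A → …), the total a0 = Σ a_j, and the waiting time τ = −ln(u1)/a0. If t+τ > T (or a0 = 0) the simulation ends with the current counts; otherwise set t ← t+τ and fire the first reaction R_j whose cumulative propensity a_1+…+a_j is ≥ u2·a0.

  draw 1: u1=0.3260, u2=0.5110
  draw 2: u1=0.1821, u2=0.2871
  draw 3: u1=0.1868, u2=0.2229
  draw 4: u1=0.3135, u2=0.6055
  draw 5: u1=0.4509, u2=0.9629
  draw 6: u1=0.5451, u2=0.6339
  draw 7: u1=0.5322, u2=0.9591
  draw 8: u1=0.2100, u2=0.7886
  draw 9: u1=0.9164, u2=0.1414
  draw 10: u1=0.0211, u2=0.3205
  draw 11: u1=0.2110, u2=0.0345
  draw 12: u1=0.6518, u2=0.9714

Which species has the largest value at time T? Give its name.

Dominant species at T: D

t=0.000: C=8 Y=5 B=2 D=6
Draw 1: a1=2.800, a2=11.040, a3=0.732, a0=14.572; τ=−ln(0.3260)/14.572=0.077 → t=0.077; u2·a0=0.5110·14.572=7.446; a1=2.800 < 7.446 ≤ a1+a2=13.840 → R2 fires; C=7 Y=4 B=2 D=8
Draw 2: a1=2.450, a2=7.728, a3=0.976, a0=11.154; τ=−ln(0.1821)/11.154=0.153 → t=0.230; u2·a0=0.2871·11.154=3.202; a1=2.450 < 3.202 ≤ a1+a2=10.178 → R2 fires; C=6 Y=3 B=2 D=10
Draw 3: a1=2.100, a2=4.968, a3=1.220, a0=8.288; τ=−ln(0.1868)/8.288=0.202 → t=0.432; u2·a0=0.2229·8.288=1.847 ≤ a1=2.100 → R1 fires; C=5 Y=4 B=3 D=10
Draw 4: a1=1.750, a2=5.520, a3=1.220, a0=8.490; τ=−ln(0.3135)/8.490=0.137 → t=0.569; u2·a0=0.6055·8.490=5.141; a1=1.750 < 5.141 ≤ a1+a2=7.270 → R2 fires; C=4 Y=3 B=3 D=12
Draw 5: a1=1.400, a2=3.312, a3=1.464, a0=6.176; τ=−ln(0.4509)/6.176=0.129 → t=0.698; u2·a0=0.9629·6.176=5.947; a1+a2=4.712 < 5.947 ≤ a1+…+a3=6.176 → R3 fires; C=5 Y=3 B=3 D=11
Draw 6: a1=1.750, a2=4.140, a3=1.342, a0=7.232; τ=−ln(0.5451)/7.232=0.084 → t=0.782; u2·a0=0.6339·7.232=4.584; a1=1.750 < 4.584 ≤ a1+a2=5.890 → R2 fires; C=4 Y=2 B=3 D=13
Draw 7: a1=1.400, a2=2.208, a3=1.586, a0=5.194; τ=−ln(0.5322)/5.194=0.121 → t=0.903; u2·a0=0.9591·5.194=4.982; a1+a2=3.608 < 4.982 ≤ a1+…+a3=5.194 → R3 fires; C=5 Y=2 B=3 D=12
Draw 8: a1=1.750, a2=2.760, a3=1.464, a0=5.974; τ=−ln(0.2100)/5.974=0.261 → t=1.164; u2·a0=0.7886·5.974=4.711; a1+a2=4.510 < 4.711 ≤ a1+…+a3=5.974 → R3 fires; C=6 Y=2 B=3 D=11
Draw 9: a1=2.100, a2=3.312, a3=1.342, a0=6.754; τ=−ln(0.9164)/6.754=0.013 → t=1.177; u2·a0=0.1414·6.754=0.955 ≤ a1=2.100 → R1 fires; C=5 Y=3 B=4 D=11
Draw 10: a1=1.750, a2=4.140, a3=1.342, a0=7.232; τ=−ln(0.0211)/7.232=0.534 → t=1.711; u2·a0=0.3205·7.232=2.318; a1=1.750 < 2.318 ≤ a1+a2=5.890 → R2 fires; C=4 Y=2 B=4 D=13
Draw 11: a1=1.400, a2=2.208, a3=1.586, a0=5.194; τ=−ln(0.2110)/5.194=0.300 → t=2.010; u2·a0=0.0345·5.194=0.179 ≤ a1=1.400 → R1 fires; C=3 Y=3 B=5 D=13
Draw 12: a1=1.050, a2=2.484, a3=1.586, a0=5.120; τ=−ln(0.6518)/5.120=0.084 → t=2.094 > T=2.05: stop.
At T=2.05: C=3 Y=3 B=5 D=13; the largest is D.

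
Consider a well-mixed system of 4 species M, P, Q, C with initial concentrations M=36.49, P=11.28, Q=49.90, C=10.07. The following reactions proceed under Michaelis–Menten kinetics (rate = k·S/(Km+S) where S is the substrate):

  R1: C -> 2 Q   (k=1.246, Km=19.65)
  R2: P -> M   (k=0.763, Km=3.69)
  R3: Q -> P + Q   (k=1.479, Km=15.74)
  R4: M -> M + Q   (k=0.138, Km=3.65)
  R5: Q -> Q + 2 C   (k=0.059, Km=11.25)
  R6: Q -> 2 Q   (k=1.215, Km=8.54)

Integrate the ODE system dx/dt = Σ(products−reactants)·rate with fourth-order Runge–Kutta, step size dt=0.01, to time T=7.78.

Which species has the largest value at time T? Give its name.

Dominant species at T: Q

RK4 with dt=0.01: 778 steps to T=7.78. Trajectory (selected grid times):
t=0.00: M=36.49 P=11.28 Q=49.90 C=10.07
t=0.86: M=36.99 P=11.75 Q=51.62 C=9.79
t=1.73: M=37.49 P=12.24 Q=53.35 C=9.52
t=2.59: M=38.00 P=12.72 Q=55.06 C=9.26
t=3.46: M=38.52 P=13.20 Q=56.77 C=9.00
t=4.32: M=39.03 P=13.69 Q=58.46 C=8.75
t=5.19: M=39.56 P=14.18 Q=60.15 C=8.51
t=6.05: M=40.08 P=14.67 Q=61.82 C=8.27
t=6.92: M=40.61 P=15.16 Q=63.50 C=8.04
t=7.78: M=41.14 P=15.66 Q=65.14 C=7.82
At T=7.78: M=41.14 P=15.66 Q=65.14 C=7.82; the largest is Q.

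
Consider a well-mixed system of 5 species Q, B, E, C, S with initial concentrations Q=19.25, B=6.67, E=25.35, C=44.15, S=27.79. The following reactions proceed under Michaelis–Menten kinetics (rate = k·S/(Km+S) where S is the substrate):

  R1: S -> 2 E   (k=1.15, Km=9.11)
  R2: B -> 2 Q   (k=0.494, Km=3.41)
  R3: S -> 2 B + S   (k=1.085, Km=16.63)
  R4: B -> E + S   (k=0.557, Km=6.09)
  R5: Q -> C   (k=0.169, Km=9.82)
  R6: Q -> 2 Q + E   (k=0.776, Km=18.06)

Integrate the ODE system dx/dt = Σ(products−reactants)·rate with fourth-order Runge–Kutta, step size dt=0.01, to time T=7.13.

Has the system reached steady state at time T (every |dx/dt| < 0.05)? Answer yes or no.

RK4 with dt=0.01: 713 steps to T=7.13. Trajectory (selected grid times):
t=0.00: Q=19.25 B=6.67 E=25.35 C=44.15 S=27.79
t=0.79: Q=20.00 B=7.24 E=27.27 C=44.24 S=27.34
t=1.58: Q=20.78 B=7.79 E=29.20 C=44.33 S=26.90
t=2.38: Q=21.57 B=8.33 E=31.16 C=44.42 S=26.47
t=3.17: Q=22.38 B=8.84 E=33.10 C=44.51 S=26.06
t=3.96: Q=23.19 B=9.34 E=35.05 C=44.61 S=25.65
t=4.75: Q=24.02 B=9.82 E=37.00 C=44.70 S=25.25
t=5.55: Q=24.87 B=10.29 E=38.99 C=44.80 S=24.85
t=6.34: Q=25.72 B=10.74 E=40.95 C=44.89 S=24.47
t=7.13: Q=26.58 B=11.18 E=42.92 C=44.99 S=24.09
Rates at T: R1=0.8344, R2=0.3785, R3=0.6419, R4=0.3606, R5=0.1234, R6=0.4621
dx/dt at T (Σ net stoichiometry × rate): Q=+1.0957, B=+0.5446, E=+2.4915, C=+0.1234, S=-0.4739
Largest |dx/dt| is |+2.4915| (E) ≥ 0.05 → not steady.

Steady state at T: no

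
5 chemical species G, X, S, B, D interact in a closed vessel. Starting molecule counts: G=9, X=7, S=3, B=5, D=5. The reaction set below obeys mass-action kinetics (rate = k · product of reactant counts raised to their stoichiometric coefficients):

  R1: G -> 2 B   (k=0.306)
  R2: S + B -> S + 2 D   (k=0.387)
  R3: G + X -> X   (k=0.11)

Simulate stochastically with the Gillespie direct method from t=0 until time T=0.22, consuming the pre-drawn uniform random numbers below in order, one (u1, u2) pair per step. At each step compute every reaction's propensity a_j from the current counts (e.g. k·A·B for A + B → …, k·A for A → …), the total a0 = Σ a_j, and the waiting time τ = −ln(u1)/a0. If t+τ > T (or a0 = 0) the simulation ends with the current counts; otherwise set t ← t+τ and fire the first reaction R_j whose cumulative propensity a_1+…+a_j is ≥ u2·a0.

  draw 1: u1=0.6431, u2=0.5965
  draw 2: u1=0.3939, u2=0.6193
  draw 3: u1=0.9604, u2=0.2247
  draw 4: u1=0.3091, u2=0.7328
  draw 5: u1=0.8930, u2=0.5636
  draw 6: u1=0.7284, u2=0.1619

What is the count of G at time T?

t=0.000: G=9 X=7 S=3 B=5 D=5
Draw 1: a1=2.754, a2=5.805, a3=6.930, a0=15.489; τ=−ln(0.6431)/15.489=0.029 → t=0.029; u2·a0=0.5965·15.489=9.239; a1+a2=8.559 < 9.239 ≤ a1+…+a3=15.489 → R3 fires; G=8 X=7 S=3 B=5 D=5
Draw 2: a1=2.448, a2=5.805, a3=6.160, a0=14.413; τ=−ln(0.3939)/14.413=0.065 → t=0.093; u2·a0=0.6193·14.413=8.926; a1+a2=8.253 < 8.926 ≤ a1+…+a3=14.413 → R3 fires; G=7 X=7 S=3 B=5 D=5
Draw 3: a1=2.142, a2=5.805, a3=5.390, a0=13.337; τ=−ln(0.9604)/13.337=0.003 → t=0.096; u2·a0=0.2247·13.337=2.997; a1=2.142 < 2.997 ≤ a1+a2=7.947 → R2 fires; G=7 X=7 S=3 B=4 D=7
Draw 4: a1=2.142, a2=4.644, a3=5.390, a0=12.176; τ=−ln(0.3091)/12.176=0.096 → t=0.193; u2·a0=0.7328·12.176=8.923; a1+a2=6.786 < 8.923 ≤ a1+…+a3=12.176 → R3 fires; G=6 X=7 S=3 B=4 D=7
Draw 5: a1=1.836, a2=4.644, a3=4.620, a0=11.100; τ=−ln(0.8930)/11.100=0.010 → t=0.203; u2·a0=0.5636·11.100=6.256; a1=1.836 < 6.256 ≤ a1+a2=6.480 → R2 fires; G=6 X=7 S=3 B=3 D=9
Draw 6: a1=1.836, a2=3.483, a3=4.620, a0=9.939; τ=−ln(0.7284)/9.939=0.032 → t=0.235 > T=0.22: stop.
Read off G at T=0.22: 6

G at T = 6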